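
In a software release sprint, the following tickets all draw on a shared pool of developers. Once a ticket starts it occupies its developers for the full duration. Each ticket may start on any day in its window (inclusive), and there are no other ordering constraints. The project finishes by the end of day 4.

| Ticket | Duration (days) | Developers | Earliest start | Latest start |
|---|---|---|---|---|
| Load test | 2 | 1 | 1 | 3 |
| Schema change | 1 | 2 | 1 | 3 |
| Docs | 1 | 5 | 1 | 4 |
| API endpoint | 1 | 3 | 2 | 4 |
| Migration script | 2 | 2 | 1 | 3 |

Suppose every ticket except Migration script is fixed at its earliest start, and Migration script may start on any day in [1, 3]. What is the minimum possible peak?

8

Migration script@1: d1:10  d2:6  d3:0  d4:0 → peak 10
Migration script@2: d1:8  d2:6  d3:2  d4:0 → peak 8
Migration script@3: d1:8  d2:4  d3:2  d4:2 → peak 8
Best is Migration script@2, peak 8.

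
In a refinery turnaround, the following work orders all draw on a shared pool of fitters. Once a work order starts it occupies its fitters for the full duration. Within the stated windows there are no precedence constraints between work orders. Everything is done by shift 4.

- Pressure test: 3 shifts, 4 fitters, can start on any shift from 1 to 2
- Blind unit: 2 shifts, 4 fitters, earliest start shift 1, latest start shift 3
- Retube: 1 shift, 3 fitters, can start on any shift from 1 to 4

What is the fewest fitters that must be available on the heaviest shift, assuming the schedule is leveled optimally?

Early-start (Pressure test@1, Blind unit@1, Retube@1) gives peak 11: s1:11  s2:8  s3:4  s4:0.
Shift Retube→3.
Schedule Pressure test@1, Blind unit@1, Retube@3: s1:8  s2:8  s3:7  s4:0 — peak 8.
No arrangement of the 24 feasible schedules does better.

8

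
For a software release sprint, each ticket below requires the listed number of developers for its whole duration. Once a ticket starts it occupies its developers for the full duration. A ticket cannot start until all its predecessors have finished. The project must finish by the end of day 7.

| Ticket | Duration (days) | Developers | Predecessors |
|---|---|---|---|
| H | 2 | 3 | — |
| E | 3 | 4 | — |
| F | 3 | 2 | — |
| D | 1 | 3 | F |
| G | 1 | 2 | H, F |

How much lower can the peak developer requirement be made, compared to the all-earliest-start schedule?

Early-start peak: d1:9  d2:9  d3:6  d4:5  d5:0  d6:0  d7:0 ⇒ 9.
Leveled (H@1, E@4, F@1, D@7, G@7): d1:5  d2:5  d3:2  d4:4  d5:4  d6:4  d7:5 ⇒ 5.
Reduction 9 − 5 = 4.

4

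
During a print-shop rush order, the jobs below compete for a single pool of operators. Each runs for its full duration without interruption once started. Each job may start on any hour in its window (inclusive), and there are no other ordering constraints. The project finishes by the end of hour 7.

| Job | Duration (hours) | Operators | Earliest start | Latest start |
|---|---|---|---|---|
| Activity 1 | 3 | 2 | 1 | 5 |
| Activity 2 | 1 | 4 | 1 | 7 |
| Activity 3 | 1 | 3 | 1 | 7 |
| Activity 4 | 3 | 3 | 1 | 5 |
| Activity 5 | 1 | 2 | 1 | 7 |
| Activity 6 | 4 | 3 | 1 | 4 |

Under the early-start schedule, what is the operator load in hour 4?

3

At early start, hour 4 has: Activity 6.
Demand: 3 = 3.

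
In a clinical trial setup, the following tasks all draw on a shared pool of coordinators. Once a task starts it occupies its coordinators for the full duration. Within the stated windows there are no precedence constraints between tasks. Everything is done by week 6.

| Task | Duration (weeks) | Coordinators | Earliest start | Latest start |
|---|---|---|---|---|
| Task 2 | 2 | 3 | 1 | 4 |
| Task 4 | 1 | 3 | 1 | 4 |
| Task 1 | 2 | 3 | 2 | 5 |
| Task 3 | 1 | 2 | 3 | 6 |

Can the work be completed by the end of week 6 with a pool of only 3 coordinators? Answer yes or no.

yes

Schedule Task 2@1, Task 4@3, Task 1@4, Task 3@6: w1:3  w2:3  w3:3  w4:3  w5:3  w6:2 — peak 3 ≤ 3.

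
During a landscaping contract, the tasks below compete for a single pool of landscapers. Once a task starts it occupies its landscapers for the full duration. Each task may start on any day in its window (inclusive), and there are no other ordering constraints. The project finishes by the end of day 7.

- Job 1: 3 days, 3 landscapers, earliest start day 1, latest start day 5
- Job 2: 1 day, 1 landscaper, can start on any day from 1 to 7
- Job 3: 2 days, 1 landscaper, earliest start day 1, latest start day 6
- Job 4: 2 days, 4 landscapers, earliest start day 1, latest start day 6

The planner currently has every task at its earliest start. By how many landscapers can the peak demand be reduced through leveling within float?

Early-start peak: d1:9  d2:8  d3:3  d4:0  d5:0  d6:0  d7:0 ⇒ 9.
Leveled (Job 1@1, Job 2@1, Job 3@2, Job 4@4): d1:4  d2:4  d3:4  d4:4  d5:4  d6:0  d7:0 ⇒ 4.
Reduction 9 − 4 = 5.

5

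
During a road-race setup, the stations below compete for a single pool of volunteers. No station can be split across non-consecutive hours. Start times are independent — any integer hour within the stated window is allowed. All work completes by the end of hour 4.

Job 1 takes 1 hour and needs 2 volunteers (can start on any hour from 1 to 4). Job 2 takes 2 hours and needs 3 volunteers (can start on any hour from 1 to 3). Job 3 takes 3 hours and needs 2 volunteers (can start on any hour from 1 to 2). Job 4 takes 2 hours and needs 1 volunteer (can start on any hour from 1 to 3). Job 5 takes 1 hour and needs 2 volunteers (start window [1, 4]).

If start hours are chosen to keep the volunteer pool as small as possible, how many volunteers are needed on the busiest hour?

Early-start (Job 1@1, Job 2@1, Job 3@1, Job 4@1, Job 5@1) gives peak 10: h1:10  h2:6  h3:2  h4:0.
Shift Job 3→2, Job 4→3, Job 5→3.
Schedule Job 1@1, Job 2@1, Job 3@2, Job 4@3, Job 5@3: h1:5  h2:5  h3:5  h4:3 — peak 5.
Total volunteer-hours = 18 over 4 hours ⇒ peak ≥ ⌈18/4⌉ = 5, so 5 is optimal.

5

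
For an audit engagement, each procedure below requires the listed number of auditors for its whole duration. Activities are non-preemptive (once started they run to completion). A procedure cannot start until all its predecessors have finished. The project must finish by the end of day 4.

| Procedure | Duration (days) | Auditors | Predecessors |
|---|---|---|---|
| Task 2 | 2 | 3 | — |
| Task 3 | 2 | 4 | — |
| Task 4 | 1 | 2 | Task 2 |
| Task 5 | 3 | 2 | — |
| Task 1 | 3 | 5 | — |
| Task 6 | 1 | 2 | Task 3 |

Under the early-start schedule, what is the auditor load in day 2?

14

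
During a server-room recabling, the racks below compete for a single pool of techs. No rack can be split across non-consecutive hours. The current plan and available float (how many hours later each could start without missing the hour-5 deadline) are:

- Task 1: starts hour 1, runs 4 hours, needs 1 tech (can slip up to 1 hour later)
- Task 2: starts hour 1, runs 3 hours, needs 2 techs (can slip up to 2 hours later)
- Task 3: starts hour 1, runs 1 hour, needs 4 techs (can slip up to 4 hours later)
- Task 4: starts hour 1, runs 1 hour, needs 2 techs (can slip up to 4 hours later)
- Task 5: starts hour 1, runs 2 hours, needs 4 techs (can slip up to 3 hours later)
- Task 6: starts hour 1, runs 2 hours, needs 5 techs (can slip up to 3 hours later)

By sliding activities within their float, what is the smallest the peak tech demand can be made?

Early-start (Task 1@1, Task 2@1, Task 3@1, Task 4@1, Task 5@1, Task 6@1) gives peak 18: h1:18  h2:12  h3:3  h4:1  h5:0.
Shift Task 4→5, Task 5→2, Task 6→4.
Schedule Task 1@1, Task 2@1, Task 3@1, Task 4@5, Task 5@2, Task 6@4: h1:7  h2:7  h3:7  h4:6  h5:7 — peak 7.
Total tech-hours = 34 over 5 hours ⇒ peak ≥ ⌈34/5⌉ = 7, so 7 is optimal.

7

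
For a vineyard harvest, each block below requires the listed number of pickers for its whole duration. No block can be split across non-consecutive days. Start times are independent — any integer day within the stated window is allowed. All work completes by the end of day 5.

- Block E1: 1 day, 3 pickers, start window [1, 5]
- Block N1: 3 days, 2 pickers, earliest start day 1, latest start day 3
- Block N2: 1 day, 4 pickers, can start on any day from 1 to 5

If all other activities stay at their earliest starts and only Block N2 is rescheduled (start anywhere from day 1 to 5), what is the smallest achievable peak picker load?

5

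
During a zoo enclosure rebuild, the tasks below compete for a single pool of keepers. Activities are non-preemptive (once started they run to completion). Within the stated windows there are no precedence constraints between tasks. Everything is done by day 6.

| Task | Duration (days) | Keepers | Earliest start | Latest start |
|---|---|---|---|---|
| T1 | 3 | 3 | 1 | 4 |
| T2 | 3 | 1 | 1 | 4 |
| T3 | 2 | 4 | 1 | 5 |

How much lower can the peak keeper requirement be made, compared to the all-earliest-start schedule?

4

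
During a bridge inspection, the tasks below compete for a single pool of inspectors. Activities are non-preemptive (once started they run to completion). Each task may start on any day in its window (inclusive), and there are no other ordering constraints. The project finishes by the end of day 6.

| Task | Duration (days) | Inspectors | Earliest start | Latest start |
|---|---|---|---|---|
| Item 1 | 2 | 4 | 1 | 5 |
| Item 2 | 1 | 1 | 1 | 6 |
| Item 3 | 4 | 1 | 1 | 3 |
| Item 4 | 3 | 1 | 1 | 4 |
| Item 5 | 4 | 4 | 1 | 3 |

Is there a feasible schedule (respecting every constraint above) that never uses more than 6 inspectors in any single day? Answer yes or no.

Schedule Item 1@1, Item 2@1, Item 3@1, Item 4@2, Item 5@3: d1:6  d2:6  d3:6  d4:6  d5:4  d6:4 — peak 6 ≤ 6.

yes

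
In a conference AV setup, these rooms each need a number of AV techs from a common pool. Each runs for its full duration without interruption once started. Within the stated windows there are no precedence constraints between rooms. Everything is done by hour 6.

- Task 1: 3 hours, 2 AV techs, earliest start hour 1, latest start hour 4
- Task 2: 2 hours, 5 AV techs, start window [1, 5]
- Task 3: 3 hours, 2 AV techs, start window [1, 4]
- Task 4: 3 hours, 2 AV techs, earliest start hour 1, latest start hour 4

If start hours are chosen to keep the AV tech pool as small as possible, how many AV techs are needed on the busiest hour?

6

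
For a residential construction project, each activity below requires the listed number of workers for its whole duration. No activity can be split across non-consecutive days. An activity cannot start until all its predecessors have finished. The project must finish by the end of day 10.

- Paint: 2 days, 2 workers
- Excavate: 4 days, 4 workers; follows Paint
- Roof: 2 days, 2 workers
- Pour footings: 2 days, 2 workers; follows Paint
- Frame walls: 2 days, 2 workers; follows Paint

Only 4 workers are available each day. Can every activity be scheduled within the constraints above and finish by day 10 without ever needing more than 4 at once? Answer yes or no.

yes

Schedule Paint@1, Excavate@3, Roof@1, Pour footings@7, Frame walls@7: d1:4  d2:4  d3:4  d4:4  d5:4  d6:4  d7:4  d8:4  d9:0  d10:0 — peak 4 ≤ 4.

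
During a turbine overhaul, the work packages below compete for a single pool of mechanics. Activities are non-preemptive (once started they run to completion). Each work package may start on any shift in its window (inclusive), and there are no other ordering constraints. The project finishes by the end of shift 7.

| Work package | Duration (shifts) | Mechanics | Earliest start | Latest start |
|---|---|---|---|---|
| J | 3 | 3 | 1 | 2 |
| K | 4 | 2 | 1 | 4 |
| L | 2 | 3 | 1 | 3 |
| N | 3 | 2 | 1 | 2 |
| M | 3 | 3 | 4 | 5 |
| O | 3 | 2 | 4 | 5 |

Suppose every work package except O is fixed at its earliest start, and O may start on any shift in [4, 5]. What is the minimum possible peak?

10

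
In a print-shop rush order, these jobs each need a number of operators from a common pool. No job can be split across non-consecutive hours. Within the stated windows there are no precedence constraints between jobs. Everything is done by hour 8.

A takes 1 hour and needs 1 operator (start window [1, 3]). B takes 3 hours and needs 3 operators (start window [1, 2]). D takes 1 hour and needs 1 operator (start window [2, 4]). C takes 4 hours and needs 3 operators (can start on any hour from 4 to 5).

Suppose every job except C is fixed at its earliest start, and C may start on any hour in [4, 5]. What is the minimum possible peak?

C@4: h1:4  h2:4  h3:3  h4:3  h5:3  h6:3  h7:3  h8:0 → peak 4
C@5: h1:4  h2:4  h3:3  h4:0  h5:3  h6:3  h7:3  h8:3 → peak 4
Best is C@4, peak 4.

4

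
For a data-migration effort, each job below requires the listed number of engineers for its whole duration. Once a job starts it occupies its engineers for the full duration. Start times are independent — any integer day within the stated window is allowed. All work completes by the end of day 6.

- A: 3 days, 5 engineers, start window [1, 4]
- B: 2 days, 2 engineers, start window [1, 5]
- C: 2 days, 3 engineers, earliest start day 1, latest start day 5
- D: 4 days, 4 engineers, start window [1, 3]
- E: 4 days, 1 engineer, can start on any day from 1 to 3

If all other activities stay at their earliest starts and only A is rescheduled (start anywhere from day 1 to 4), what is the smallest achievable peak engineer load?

10

A@1: d1:15  d2:15  d3:10  d4:5  d5:0  d6:0 → peak 15
A@2: d1:10  d2:15  d3:10  d4:10  d5:0  d6:0 → peak 15
A@3: d1:10  d2:10  d3:10  d4:10  d5:5  d6:0 → peak 10
A@4: d1:10  d2:10  d3:5  d4:10  d5:5  d6:5 → peak 10
Best is A@3, peak 10.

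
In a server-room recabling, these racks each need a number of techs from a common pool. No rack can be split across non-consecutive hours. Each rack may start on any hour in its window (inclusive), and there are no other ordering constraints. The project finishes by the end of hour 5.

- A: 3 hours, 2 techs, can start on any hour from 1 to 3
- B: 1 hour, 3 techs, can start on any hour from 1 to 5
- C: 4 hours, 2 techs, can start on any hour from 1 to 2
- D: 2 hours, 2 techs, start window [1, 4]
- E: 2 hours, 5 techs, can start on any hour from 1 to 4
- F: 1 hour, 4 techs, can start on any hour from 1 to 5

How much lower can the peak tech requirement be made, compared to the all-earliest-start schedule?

10

Early-start peak: h1:18  h2:11  h3:4  h4:2  h5:0 ⇒ 18.
Leveled (A@1, B@1, C@2, D@1, E@4, F@3): h1:7  h2:6  h3:8  h4:7  h5:7 ⇒ 8.
Reduction 18 − 8 = 10.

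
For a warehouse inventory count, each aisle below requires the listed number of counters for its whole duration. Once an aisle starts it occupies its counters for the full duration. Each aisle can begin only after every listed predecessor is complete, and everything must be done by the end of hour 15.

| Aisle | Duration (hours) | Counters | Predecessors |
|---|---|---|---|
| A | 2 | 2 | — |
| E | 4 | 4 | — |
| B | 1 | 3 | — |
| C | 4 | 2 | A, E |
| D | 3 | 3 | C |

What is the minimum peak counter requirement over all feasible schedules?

4

Early-start (A@1, E@1, B@1, C@5, D@9) gives peak 9: h1:9  h2:6  h3:4  h4:4  h5:2  h6:2  h7:2  h8:2  h9:3  h10:3  h11:3  h12:0  h13:0  h14:0  h15:0.
Shift E→3, B→7, C→8, D→12.
Schedule A@1, E@3, B@7, C@8, D@12: h1:2  h2:2  h3:4  h4:4  h5:4  h6:4  h7:3  h8:2  h9:2  h10:2  h11:2  h12:3  h13:3  h14:3  h15:0 — peak 4.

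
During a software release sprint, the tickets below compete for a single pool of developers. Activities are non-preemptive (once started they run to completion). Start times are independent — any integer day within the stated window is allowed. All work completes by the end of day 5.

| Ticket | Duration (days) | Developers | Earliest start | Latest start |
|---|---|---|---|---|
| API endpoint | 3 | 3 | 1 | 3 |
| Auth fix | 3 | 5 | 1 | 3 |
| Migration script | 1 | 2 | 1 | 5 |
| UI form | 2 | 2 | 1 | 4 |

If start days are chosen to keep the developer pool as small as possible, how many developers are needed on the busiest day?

Early-start (API endpoint@1, Auth fix@1, Migration script@1, UI form@1) gives peak 12: d1:12  d2:10  d3:8  d4:0  d5:0.
Shift Migration script→4, UI form→4.
Schedule API endpoint@1, Auth fix@1, Migration script@4, UI form@4: d1:8  d2:8  d3:8  d4:4  d5:2 — peak 8.

8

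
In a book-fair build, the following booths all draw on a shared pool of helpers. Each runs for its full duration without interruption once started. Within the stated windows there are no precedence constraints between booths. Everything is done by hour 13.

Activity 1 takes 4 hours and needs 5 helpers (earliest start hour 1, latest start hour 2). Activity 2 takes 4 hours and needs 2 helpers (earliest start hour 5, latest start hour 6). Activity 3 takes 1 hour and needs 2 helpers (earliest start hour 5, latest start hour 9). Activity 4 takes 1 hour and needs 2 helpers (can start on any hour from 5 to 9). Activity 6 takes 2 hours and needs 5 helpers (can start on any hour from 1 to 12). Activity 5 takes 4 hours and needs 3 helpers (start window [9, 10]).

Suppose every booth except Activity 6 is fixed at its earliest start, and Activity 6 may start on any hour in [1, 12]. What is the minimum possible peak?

7

Activity 6@1: h1:10  h2:10  h3:5  h4:5  h5:6  h6:2  h7:2  h8:2  h9:3  h10:3  h11:3  h12:3  h13:0 → peak 10
Activity 6@2: h1:5  h2:10  h3:10  h4:5  h5:6  h6:2  h7:2  h8:2  h9:3  h10:3  h11:3  h12:3  h13:0 → peak 10
Activity 6@3: h1:5  h2:5  h3:10  h4:10  h5:6  h6:2  h7:2  h8:2  h9:3  h10:3  h11:3  h12:3  h13:0 → peak 10
Activity 6@4: h1:5  h2:5  h3:5  h4:10  h5:11  h6:2  h7:2  h8:2  h9:3  h10:3  h11:3  h12:3  h13:0 → peak 11
Activity 6@5: h1:5  h2:5  h3:5  h4:5  h5:11  h6:7  h7:2  h8:2  h9:3  h10:3  h11:3  h12:3  h13:0 → peak 11
Activity 6@6: h1:5  h2:5  h3:5  h4:5  h5:6  h6:7  h7:7  h8:2  h9:3  h10:3  h11:3  h12:3  h13:0 → peak 7
Activity 6@7: h1:5  h2:5  h3:5  h4:5  h5:6  h6:2  h7:7  h8:7  h9:3  h10:3  h11:3  h12:3  h13:0 → peak 7
Activity 6@8: h1:5  h2:5  h3:5  h4:5  h5:6  h6:2  h7:2  h8:7  h9:8  h10:3  h11:3  h12:3  h13:0 → peak 8
Activity 6@9: h1:5  h2:5  h3:5  h4:5  h5:6  h6:2  h7:2  h8:2  h9:8  h10:8  h11:3  h12:3  h13:0 → peak 8
Activity 6@10: h1:5  h2:5  h3:5  h4:5  h5:6  h6:2  h7:2  h8:2  h9:3  h10:8  h11:8  h12:3  h13:0 → peak 8
Activity 6@11: h1:5  h2:5  h3:5  h4:5  h5:6  h6:2  h7:2  h8:2  h9:3  h10:3  h11:8  h12:8  h13:0 → peak 8
Activity 6@12: h1:5  h2:5  h3:5  h4:5  h5:6  h6:2  h7:2  h8:2  h9:3  h10:3  h11:3  h12:8  h13:5 → peak 8
Best is Activity 6@6, peak 7.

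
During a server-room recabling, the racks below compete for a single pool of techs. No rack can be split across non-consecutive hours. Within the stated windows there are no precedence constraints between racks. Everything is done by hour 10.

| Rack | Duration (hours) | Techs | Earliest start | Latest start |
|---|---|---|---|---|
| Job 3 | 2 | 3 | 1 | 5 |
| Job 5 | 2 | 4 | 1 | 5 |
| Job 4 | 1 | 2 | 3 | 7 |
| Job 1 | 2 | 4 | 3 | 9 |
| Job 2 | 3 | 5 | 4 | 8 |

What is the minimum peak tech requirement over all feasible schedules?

5

Early-start (Job 3@1, Job 5@1, Job 4@3, Job 1@3, Job 2@4) gives peak 9: h1:7  h2:7  h3:6  h4:9  h5:5  h6:5  h7:0  h8:0  h9:0  h10:0.
Shift Job 5→3, Job 4→5, Job 1→6, Job 2→8.
Schedule Job 3@1, Job 5@3, Job 4@5, Job 1@6, Job 2@8: h1:3  h2:3  h3:4  h4:4  h5:2  h6:4  h7:4  h8:5  h9:5  h10:5 — peak 5.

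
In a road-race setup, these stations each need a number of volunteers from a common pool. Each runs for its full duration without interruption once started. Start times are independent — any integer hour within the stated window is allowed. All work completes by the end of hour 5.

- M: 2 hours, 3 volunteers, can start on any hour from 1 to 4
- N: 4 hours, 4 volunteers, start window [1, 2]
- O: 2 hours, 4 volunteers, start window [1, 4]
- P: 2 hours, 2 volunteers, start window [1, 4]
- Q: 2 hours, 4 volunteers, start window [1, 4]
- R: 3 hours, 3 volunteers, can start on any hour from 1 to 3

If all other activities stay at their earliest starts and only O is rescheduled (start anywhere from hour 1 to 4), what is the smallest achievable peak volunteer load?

O@1: h1:20  h2:20  h3:7  h4:4  h5:0 → peak 20
O@2: h1:16  h2:20  h3:11  h4:4  h5:0 → peak 20
O@3: h1:16  h2:16  h3:11  h4:8  h5:0 → peak 16
O@4: h1:16  h2:16  h3:7  h4:8  h5:4 → peak 16
Best is O@3, peak 16.

16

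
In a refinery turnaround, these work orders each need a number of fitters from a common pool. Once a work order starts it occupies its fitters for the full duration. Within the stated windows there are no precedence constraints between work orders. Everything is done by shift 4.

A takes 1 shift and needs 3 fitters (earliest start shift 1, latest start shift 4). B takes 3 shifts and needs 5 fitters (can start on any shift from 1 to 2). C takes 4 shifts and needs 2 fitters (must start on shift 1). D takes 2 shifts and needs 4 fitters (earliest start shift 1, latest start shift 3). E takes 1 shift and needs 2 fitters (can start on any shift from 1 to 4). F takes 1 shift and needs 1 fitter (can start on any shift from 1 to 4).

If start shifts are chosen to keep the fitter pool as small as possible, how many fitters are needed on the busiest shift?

11

Early-start (A@1, B@1, C@1, D@1, E@1, F@1) gives peak 17: s1:17  s2:11  s3:7  s4:2.
Shift D→2, E→4.
Schedule A@1, B@1, C@1, D@2, E@4, F@1: s1:11  s2:11  s3:11  s4:4 — peak 11.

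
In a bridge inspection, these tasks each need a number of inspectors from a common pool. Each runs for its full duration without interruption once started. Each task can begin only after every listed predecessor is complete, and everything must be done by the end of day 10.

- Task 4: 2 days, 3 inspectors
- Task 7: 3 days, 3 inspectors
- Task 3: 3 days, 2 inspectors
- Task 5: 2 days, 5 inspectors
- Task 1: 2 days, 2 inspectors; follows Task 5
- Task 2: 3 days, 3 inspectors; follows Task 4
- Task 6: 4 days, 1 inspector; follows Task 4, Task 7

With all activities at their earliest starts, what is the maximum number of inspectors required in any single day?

Early-start schedule: Task 4@1, Task 7@1, Task 3@1, Task 5@1, Task 1@3, Task 2@3, Task 6@4.
Load per day: day 1: 13, day 2: 13, day 3: 10, day 4: 6, day 5: 4, day 6: 1, day 7: 1, day 8: 0, day 9: 0, day 10: 0.
Peak is 13.

13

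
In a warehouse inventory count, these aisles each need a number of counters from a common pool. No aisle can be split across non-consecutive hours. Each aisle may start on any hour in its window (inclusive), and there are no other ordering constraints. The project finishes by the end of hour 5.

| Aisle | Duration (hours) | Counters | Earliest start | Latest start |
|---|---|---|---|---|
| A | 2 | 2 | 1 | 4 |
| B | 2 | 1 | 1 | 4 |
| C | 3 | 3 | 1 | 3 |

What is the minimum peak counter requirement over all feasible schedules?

3

Early-start (A@1, B@1, C@1) gives peak 6: h1:6  h2:6  h3:3  h4:0  h5:0.
Shift C→3.
Schedule A@1, B@1, C@3: h1:3  h2:3  h3:3  h4:3  h5:3 — peak 3.
Total counter-hours = 15 over 5 hours ⇒ peak ≥ ⌈15/5⌉ = 3, so 3 is optimal.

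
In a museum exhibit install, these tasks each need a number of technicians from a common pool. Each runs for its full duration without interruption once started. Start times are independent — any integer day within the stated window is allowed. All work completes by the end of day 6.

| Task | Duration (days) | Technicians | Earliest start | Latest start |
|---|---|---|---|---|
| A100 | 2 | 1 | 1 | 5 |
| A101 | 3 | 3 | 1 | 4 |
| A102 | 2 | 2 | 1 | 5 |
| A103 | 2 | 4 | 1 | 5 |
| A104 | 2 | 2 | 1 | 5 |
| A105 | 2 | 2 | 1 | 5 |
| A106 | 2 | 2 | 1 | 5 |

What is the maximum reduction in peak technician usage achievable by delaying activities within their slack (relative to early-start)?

Early-start peak: d1:16  d2:16  d3:3  d4:0  d5:0  d6:0 ⇒ 16.
Leveled (A100@1, A101@1, A102@1, A103@3, A104@4, A105@5, A106@5): d1:6  d2:6  d3:7  d4:6  d5:6  d6:4 ⇒ 7.
Reduction 16 − 7 = 9.

9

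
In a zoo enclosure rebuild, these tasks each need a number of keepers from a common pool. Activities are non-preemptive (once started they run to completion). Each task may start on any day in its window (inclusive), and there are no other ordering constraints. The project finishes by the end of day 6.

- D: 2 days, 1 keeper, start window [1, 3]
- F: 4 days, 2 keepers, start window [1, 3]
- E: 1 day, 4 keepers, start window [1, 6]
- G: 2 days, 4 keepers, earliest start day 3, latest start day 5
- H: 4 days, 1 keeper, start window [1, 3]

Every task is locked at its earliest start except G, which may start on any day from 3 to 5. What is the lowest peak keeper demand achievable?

8

G@3: d1:8  d2:4  d3:7  d4:7  d5:0  d6:0 → peak 8
G@4: d1:8  d2:4  d3:3  d4:7  d5:4  d6:0 → peak 8
G@5: d1:8  d2:4  d3:3  d4:3  d5:4  d6:4 → peak 8
Best is G@3, peak 8.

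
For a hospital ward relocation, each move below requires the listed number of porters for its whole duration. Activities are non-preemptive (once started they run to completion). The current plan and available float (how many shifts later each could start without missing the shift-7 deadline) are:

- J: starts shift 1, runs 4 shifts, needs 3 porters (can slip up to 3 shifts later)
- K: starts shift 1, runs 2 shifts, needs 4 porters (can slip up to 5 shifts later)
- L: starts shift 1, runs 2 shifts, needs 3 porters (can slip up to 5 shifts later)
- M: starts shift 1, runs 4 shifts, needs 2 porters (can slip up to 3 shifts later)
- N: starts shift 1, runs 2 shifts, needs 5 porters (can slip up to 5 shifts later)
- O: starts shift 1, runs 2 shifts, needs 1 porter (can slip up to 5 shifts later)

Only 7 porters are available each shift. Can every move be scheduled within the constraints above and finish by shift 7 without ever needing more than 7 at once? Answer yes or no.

The minimum achievable peak is 8; 7 < 8, so no feasible schedule stays within the cap.

no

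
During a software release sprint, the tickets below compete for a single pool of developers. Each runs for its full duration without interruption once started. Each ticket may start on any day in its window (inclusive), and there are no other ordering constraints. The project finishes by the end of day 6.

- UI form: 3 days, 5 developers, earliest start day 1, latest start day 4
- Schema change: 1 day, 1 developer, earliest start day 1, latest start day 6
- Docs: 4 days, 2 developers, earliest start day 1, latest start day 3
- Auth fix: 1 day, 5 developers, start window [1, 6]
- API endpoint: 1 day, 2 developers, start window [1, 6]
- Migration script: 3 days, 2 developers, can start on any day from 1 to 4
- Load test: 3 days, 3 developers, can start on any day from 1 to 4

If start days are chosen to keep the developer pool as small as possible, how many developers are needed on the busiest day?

Early-start (UI form@1, Schema change@1, Docs@1, Auth fix@1, API endpoint@1, Migration script@1, Load test@1) gives peak 20: d1:20  d2:12  d3:12  d4:2  d5:0  d6:0.
Shift Auth fix→5, API endpoint→4, Migration script→2, Load test→4.
Schedule UI form@1, Schema change@1, Docs@1, Auth fix@5, API endpoint@4, Migration script@2, Load test@4: d1:8  d2:9  d3:9  d4:9  d5:8  d6:3 — peak 9.

9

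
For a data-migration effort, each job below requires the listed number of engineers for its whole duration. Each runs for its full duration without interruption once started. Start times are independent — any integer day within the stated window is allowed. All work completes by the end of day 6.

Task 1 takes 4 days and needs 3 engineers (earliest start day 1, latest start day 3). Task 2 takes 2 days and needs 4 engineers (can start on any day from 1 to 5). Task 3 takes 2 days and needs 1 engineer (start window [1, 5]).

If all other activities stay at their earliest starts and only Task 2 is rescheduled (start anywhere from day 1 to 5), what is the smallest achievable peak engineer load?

4

Task 2@1: d1:8  d2:8  d3:3  d4:3  d5:0  d6:0 → peak 8
Task 2@2: d1:4  d2:8  d3:7  d4:3  d5:0  d6:0 → peak 8
Task 2@3: d1:4  d2:4  d3:7  d4:7  d5:0  d6:0 → peak 7
Task 2@4: d1:4  d2:4  d3:3  d4:7  d5:4  d6:0 → peak 7
Task 2@5: d1:4  d2:4  d3:3  d4:3  d5:4  d6:4 → peak 4
Best is Task 2@5, peak 4.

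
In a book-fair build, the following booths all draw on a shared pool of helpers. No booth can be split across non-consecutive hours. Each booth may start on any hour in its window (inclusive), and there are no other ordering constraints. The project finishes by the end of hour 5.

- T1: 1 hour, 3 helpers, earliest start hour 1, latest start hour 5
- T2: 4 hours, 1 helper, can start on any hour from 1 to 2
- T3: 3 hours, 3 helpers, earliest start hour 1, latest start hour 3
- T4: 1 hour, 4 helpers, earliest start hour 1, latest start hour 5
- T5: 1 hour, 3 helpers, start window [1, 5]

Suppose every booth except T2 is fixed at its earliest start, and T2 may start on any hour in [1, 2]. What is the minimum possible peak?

T2@1: h1:14  h2:4  h3:4  h4:1  h5:0 → peak 14
T2@2: h1:13  h2:4  h3:4  h4:1  h5:1 → peak 13
Best is T2@2, peak 13.

13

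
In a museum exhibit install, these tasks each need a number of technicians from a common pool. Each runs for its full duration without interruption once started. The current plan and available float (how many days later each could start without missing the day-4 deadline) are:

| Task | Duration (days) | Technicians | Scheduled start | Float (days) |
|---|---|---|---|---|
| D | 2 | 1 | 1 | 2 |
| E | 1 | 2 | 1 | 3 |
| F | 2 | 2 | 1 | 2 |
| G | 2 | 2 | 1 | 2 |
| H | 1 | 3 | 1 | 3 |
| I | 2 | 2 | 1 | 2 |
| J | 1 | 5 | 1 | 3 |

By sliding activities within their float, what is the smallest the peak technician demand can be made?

Early-start (D@1, E@1, F@1, G@1, H@1, I@1, J@1) gives peak 17: d1:17  d2:7  d3:0  d4:0.
Shift F→3, G→3, I→3, J→2.
Schedule D@1, E@1, F@3, G@3, H@1, I@3, J@2: d1:6  d2:6  d3:6  d4:6 — peak 6.
Total technician-days = 24 over 4 days ⇒ peak ≥ ⌈24/4⌉ = 6, so 6 is optimal.

6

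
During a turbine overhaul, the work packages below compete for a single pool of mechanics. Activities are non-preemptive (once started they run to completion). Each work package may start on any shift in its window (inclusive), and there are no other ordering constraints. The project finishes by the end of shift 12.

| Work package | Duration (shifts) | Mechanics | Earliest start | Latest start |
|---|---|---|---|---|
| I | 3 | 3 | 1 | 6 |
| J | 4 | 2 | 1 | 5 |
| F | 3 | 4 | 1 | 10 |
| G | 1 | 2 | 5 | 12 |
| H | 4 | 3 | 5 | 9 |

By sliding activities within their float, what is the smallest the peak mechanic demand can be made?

5

Early-start (I@1, J@1, F@1, G@5, H@5) gives peak 9: s1:9  s2:9  s3:9  s4:2  s5:5  s6:3  s7:3  s8:3  s9:0  s10:0  s11:0  s12:0.
Shift F→5, G→8, H→8.
Schedule I@1, J@1, F@5, G@8, H@8: s1:5  s2:5  s3:5  s4:2  s5:4  s6:4  s7:4  s8:5  s9:3  s10:3  s11:3  s12:0 — peak 5.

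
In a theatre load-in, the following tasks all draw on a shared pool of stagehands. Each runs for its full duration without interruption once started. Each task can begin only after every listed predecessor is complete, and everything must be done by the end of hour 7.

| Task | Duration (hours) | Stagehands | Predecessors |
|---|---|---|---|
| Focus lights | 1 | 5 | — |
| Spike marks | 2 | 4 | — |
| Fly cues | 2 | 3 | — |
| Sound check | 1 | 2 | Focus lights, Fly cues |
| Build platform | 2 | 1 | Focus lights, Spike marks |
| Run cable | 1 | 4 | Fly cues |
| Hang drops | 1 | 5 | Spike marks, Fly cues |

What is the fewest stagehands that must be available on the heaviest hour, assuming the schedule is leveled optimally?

Early-start (Focus lights@1, Spike marks@1, Fly cues@1, Sound check@3, Build platform@3, Run cable@3, Hang drops@3) gives peak 12: h1:12  h2:7  h3:12  h4:1  h5:0  h6:0  h7:0.
Shift Spike marks→2, Fly cues→4, Sound check→6, Build platform→4, Run cable→6, Hang drops→7.
Schedule Focus lights@1, Spike marks@2, Fly cues@4, Sound check@6, Build platform@4, Run cable@6, Hang drops@7: h1:5  h2:4  h3:4  h4:4  h5:4  h6:6  h7:5 — peak 6.

6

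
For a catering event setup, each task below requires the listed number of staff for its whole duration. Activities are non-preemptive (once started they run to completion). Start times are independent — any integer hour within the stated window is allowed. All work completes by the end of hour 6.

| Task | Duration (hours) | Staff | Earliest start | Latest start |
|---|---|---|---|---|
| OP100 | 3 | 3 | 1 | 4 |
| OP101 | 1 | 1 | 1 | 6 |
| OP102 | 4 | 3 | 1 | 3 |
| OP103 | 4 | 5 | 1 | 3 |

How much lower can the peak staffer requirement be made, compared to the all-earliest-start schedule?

1

Early-start peak: h1:12  h2:11  h3:11  h4:8  h5:0  h6:0 ⇒ 12.
Leveled (OP100@1, OP101@1, OP102@1, OP103@2): h1:7  h2:11  h3:11  h4:8  h5:5  h6:0 ⇒ 11.
Reduction 12 − 11 = 1.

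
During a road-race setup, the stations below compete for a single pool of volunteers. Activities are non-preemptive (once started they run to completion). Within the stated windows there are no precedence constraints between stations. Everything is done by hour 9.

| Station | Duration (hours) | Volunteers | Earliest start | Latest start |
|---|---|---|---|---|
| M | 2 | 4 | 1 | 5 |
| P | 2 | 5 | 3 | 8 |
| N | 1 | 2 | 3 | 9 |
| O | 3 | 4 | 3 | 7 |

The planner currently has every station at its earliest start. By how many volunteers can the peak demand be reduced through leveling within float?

6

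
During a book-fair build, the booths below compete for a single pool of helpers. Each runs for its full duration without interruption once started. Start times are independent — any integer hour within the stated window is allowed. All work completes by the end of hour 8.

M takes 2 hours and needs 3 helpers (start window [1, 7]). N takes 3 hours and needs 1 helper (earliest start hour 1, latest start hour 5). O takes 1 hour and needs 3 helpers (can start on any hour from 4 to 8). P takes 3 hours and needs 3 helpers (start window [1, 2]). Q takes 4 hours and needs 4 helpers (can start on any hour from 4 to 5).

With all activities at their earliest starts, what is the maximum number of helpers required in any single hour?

7

Early-start schedule: M@1, N@1, O@4, P@1, Q@4.
Load per hour: hour 1: 7, hour 2: 7, hour 3: 4, hour 4: 7, hour 5: 4, hour 6: 4, hour 7: 4, hour 8: 0.
Peak is 7.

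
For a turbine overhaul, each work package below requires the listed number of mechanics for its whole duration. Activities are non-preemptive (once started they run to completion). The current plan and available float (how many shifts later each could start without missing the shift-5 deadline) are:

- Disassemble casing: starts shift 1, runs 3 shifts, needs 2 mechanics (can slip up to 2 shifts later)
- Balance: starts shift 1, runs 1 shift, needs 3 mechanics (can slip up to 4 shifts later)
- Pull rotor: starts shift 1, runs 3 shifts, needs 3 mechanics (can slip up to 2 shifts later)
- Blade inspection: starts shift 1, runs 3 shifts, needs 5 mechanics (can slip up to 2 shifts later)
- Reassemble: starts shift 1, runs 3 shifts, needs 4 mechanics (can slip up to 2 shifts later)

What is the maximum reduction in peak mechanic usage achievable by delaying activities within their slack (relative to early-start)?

3

Early-start peak: s1:17  s2:14  s3:14  s4:0  s5:0 ⇒ 17.
Leveled (Disassemble casing@1, Balance@1, Pull rotor@1, Blade inspection@1, Reassemble@2): s1:13  s2:14  s3:14  s4:4  s5:0 ⇒ 14.
Reduction 17 − 14 = 3.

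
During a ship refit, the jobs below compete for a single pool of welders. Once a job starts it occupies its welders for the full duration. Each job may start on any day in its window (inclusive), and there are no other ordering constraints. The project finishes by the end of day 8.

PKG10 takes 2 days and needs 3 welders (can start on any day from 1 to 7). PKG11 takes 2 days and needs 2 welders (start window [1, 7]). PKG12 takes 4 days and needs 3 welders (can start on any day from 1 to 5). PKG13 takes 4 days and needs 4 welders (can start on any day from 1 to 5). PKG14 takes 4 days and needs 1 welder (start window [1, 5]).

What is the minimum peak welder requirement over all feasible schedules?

Early-start (PKG10@1, PKG11@1, PKG12@1, PKG13@1, PKG14@1) gives peak 13: d1:13  d2:13  d3:8  d4:8  d5:0  d6:0  d7:0  d8:0.
Shift PKG11→3, PKG13→5, PKG14→3.
Schedule PKG10@1, PKG11@3, PKG12@1, PKG13@5, PKG14@3: d1:6  d2:6  d3:6  d4:6  d5:5  d6:5  d7:4  d8:4 — peak 6.
Total welder-days = 42 over 8 days ⇒ peak ≥ ⌈42/8⌉ = 6, so 6 is optimal.

6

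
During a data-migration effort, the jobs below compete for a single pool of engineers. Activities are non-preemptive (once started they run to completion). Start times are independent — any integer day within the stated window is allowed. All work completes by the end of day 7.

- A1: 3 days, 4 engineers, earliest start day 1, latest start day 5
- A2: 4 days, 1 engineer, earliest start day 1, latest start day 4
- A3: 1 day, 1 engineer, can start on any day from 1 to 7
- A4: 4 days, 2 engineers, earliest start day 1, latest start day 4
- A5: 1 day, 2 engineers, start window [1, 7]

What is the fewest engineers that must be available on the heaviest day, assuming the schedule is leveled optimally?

Early-start (A1@1, A2@1, A3@1, A4@1, A5@1) gives peak 10: d1:10  d2:7  d3:7  d4:3  d5:0  d6:0  d7:0.
Shift A3→4, A4→4, A5→5.
Schedule A1@1, A2@1, A3@4, A4@4, A5@5: d1:5  d2:5  d3:5  d4:4  d5:4  d6:2  d7:2 — peak 5.

5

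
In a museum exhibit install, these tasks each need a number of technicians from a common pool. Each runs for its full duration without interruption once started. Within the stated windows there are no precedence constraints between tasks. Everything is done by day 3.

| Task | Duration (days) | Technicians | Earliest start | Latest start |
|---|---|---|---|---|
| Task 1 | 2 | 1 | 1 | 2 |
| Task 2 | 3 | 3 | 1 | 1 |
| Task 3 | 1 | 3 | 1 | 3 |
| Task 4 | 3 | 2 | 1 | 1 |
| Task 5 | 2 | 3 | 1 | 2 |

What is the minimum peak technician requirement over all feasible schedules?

9

Early-start (Task 1@1, Task 2@1, Task 3@1, Task 4@1, Task 5@1) gives peak 12: d1:12  d2:9  d3:5.
Shift Task 5→2.
Schedule Task 1@1, Task 2@1, Task 3@1, Task 4@1, Task 5@2: d1:9  d2:9  d3:8 — peak 9.
Total technician-days = 26 over 3 days ⇒ peak ≥ ⌈26/3⌉ = 9, so 9 is optimal.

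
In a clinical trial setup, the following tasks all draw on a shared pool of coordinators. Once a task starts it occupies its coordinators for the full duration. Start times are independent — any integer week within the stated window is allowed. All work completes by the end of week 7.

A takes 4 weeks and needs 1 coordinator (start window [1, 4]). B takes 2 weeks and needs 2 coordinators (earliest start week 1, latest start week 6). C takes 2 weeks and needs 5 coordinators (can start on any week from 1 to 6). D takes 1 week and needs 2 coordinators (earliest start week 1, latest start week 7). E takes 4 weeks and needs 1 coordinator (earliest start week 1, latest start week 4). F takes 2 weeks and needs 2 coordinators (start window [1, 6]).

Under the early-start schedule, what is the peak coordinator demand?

13

Early-start schedule: A@1, B@1, C@1, D@1, E@1, F@1.
Load per week: week 1: 13, week 2: 11, week 3: 2, week 4: 2, week 5: 0, week 6: 0, week 7: 0.
Peak is 13.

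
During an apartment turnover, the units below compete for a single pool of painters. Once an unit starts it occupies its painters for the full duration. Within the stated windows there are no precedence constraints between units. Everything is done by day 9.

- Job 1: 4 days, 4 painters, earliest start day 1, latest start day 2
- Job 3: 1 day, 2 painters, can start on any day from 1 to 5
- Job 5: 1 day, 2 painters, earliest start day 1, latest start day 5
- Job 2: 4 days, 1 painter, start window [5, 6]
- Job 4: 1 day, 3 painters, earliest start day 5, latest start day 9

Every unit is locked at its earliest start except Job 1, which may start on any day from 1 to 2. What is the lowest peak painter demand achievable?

8

Job 1@1: d1:8  d2:4  d3:4  d4:4  d5:4  d6:1  d7:1  d8:1  d9:0 → peak 8
Job 1@2: d1:4  d2:4  d3:4  d4:4  d5:8  d6:1  d7:1  d8:1  d9:0 → peak 8
Best is Job 1@1, peak 8.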